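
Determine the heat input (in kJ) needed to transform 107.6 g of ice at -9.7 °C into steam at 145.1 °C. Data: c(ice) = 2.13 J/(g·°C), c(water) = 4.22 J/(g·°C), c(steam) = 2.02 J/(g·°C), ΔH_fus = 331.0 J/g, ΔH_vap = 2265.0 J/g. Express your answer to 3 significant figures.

q1 (heat ice -9.7→0.0 °C): 107.6 × 2.13 × 9.7 = 2223 J
q2 (melt at 0 °C): 107.6 × 331.0 = 35616 J
q3 (heat water 0.0→100.0 °C): 107.6 × 4.22 × 100.0 = 45407 J
q4 (vaporize at 100 °C): 107.6 × 2265.0 = 243714 J
q5 (heat steam 100.0→145.1 °C): 107.6 × 2.02 × 45.1 = 9803 J
Total: 2223 + 35616 + 45407 + 243714 + 9803 = 336763 J = 337 kJ

q = 337 kJ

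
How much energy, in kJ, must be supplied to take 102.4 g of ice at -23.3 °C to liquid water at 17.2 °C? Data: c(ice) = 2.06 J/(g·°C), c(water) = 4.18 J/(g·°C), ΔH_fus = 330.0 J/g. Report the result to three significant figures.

q = 46.1 kJ

q1 (heat ice -23.3→0.0 °C): 102.4 × 2.06 × 23.3 = 4915 J
q2 (melt at 0 °C): 102.4 × 330.0 = 33792 J
q3 (heat water 0.0→17.2 °C): 102.4 × 4.18 × 17.2 = 7362 J
Total: 4915 + 33792 + 7362 = 46069 J = 46.1 kJ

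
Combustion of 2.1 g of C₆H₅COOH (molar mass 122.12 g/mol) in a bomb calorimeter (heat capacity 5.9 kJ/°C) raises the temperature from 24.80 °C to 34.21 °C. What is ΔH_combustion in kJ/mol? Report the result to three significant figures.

ΔH = -3230 kJ/mol

ΔT = 34.21 − 24.80 = 9.41 °C
q_cal = C_cal × ΔT = 5.9 × 9.41 = 55.519 kJ
n = 2.1 / 122.12 = 0.01720 mol
q_rxn = −q_cal = -55.519 kJ
ΔH = -55.519 / 0.01720 = -3228 kJ/mol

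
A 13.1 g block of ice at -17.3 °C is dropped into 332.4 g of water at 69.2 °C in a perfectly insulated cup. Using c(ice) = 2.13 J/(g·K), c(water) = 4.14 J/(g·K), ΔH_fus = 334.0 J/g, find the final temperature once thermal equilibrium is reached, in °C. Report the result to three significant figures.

Heat to bring ice to 0 °C and melt it: q₁ = 13.1×2.13×17.3 + 13.1×334.0 = 4858.1 J
Heat the water can supply cooling to 0 °C: 332.4×4.14×69.2 = 95228.6 J > q₁, so all ice melts.
Energy balance: 332.4×4.14×(69.2 − T) = 4858.1 + 13.1×4.14×(T − 0)
1376.136(69.2 − T) = 4858.1 + 54.234 T
95228.6 − 4858.1 = 1430.370 T
T = 90370.5 / 1430.370 = 63.18 °C

T_f = 63.2 °C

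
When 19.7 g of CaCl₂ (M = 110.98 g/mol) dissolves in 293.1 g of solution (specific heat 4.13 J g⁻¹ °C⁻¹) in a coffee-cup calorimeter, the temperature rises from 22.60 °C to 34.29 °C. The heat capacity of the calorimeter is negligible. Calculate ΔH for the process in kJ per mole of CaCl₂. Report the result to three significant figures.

|ΔT| = |34.29 − 22.60| = 11.69 °C
|q_surr| = (293.1 × 4.13) × 11.69 = 1210.503 × 11.69 = 14150 J
n(CaCl₂) = 19.7 / 110.98 = 0.1775 mol
Temperature rose, so q_rxn = −|q_surr| = -14.15 kJ
ΔH = q_rxn / n = -79.72 kJ/mol

ΔH = -79.7 kJ/mol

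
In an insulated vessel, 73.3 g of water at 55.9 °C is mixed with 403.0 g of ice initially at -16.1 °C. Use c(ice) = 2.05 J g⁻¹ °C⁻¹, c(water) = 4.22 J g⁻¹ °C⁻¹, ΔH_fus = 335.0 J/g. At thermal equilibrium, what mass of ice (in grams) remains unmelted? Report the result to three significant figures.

Heat to warm all ice to 0 °C: 403.0×2.05×16.1 = 13301 J
Heat released by water cooling to 0 °C: 73.3×4.22×55.9 = 17291 J
17291 J < 13301 + 403.0×335.0 = 148306 J, so not all ice melts; final T = 0 °C.
Heat left for melting: 17291 − 13301 = 3990 J
Mass melted = 3990 / 335.0 = 11.91 g
Ice remaining = 403.0 − 11.91 = 391.09 g

m_ice remaining = 391 g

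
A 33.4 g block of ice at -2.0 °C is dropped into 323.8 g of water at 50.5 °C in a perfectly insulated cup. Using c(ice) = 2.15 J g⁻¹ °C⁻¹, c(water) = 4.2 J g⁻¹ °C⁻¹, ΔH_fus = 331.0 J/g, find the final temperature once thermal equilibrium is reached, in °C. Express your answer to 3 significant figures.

T_f = 38.3 °C

Heat to bring ice to 0 °C and melt it: q₁ = 33.4×2.15×2.0 + 33.4×331.0 = 11199 J
Heat the water can supply cooling to 0 °C: 323.8×4.2×50.5 = 68678.0 J > q₁, so all ice melts.
Energy balance: 323.8×4.2×(50.5 − T) = 11199 + 33.4×4.2×(T − 0)
1359.96(50.5 − T) = 11199 + 140.28 T
68678.0 − 11199 = 1500.24 T
T = 57479.0 / 1500.24 = 38.31 °C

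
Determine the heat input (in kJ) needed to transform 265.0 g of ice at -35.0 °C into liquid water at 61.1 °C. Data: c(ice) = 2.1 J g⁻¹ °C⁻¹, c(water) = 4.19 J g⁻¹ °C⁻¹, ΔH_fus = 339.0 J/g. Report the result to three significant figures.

q1 (heat ice -35.0→0.0 °C): 265.0 × 2.1 × 35.0 = 19478 J
q2 (melt at 0 °C): 265.0 × 339.0 = 89835 J
q3 (heat water 0.0→61.1 °C): 265.0 × 4.19 × 61.1 = 67842 J
Total: 19478 + 89835 + 67842 = 177155 J = 177 kJ

q = 177 kJ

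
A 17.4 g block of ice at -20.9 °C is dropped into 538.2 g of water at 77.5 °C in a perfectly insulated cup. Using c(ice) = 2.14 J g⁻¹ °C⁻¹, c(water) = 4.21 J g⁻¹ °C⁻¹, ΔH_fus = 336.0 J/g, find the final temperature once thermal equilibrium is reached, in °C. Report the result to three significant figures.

T_f = 72.2 °C

Heat to bring ice to 0 °C and melt it: q₁ = 17.4×2.14×20.9 + 17.4×336.0 = 6624.6 J
Heat the water can supply cooling to 0 °C: 538.2×4.21×77.5 = 175601 J > q₁, so all ice melts.
Energy balance: 538.2×4.21×(77.5 − T) = 6624.6 + 17.4×4.21×(T − 0)
2265.822(77.5 − T) = 6624.6 + 73.254 T
175601 − 6624.6 = 2339.076 T
T = 168976.4 / 2339.076 = 72.24 °C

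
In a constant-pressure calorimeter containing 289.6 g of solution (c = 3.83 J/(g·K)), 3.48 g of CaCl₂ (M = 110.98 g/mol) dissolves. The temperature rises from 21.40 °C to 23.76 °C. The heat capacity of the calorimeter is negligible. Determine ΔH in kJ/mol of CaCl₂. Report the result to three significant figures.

ΔH = -83.5 kJ/mol

|ΔT| = |23.76 − 21.40| = 2.36 °C
|q_surr| = (289.6 × 3.83) × 2.36 = 1109.168 × 2.36 = 2618 J
n(CaCl₂) = 3.48 / 110.98 = 0.03136 mol
Temperature rose, so q_rxn = −|q_surr| = -2.618 kJ
ΔH = q_rxn / n = -83.48 kJ/mol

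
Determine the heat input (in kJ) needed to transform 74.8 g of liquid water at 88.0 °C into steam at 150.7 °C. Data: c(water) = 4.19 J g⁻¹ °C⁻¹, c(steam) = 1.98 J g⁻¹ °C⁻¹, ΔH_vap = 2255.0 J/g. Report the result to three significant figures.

q = 180 kJ

q1 (heat water 88.0→100.0 °C): 74.8 × 4.19 × 12.0 = 3761 J
q2 (vaporize at 100 °C): 74.8 × 2255.0 = 168674 J
q3 (heat steam 100.0→150.7 °C): 74.8 × 1.98 × 50.7 = 7509 J
Total: 3761 + 168674 + 7509 = 179944 J = 180 kJ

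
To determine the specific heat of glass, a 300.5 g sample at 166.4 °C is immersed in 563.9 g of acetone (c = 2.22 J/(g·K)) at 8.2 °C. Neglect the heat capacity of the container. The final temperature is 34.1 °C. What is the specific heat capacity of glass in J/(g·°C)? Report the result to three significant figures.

q_gained = (563.9 × 2.22) × (34.1 − 8.2) = 32423 J
q_lost = 300.5 × c × (166.4 − 34.1) = 39756.15 c
Set equal: c = 32423 / 39756.15 = 0.816 J/(g·°C)

c = 0.816 J/(g·°C)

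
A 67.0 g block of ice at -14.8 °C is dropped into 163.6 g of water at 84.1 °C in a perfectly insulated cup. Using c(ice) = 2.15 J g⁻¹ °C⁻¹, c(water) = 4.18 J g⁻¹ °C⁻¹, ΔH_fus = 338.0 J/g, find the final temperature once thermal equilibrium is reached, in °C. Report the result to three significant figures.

T_f = 34.0 °C

Heat to bring ice to 0 °C and melt it: q₁ = 67.0×2.15×14.8 + 67.0×338.0 = 24778 J
Heat the water can supply cooling to 0 °C: 163.6×4.18×84.1 = 57511.6 J > q₁, so all ice melts.
Energy balance: 163.6×4.18×(84.1 − T) = 24778 + 67.0×4.18×(T − 0)
683.848(84.1 − T) = 24778 + 280.06 T
57511.6 − 24778 = 963.908 T
T = 32733.6 / 963.908 = 33.96 °C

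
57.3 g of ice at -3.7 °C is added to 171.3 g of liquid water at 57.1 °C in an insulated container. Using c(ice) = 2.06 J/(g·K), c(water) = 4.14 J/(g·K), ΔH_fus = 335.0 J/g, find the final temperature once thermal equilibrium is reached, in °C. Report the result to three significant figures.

T_f = 22.0 °C

Heat to bring ice to 0 °C and melt it: q₁ = 57.3×2.06×3.7 + 57.3×335.0 = 19632 J
Heat the water can supply cooling to 0 °C: 171.3×4.14×57.1 = 40494.3 J > q₁, so all ice melts.
Energy balance: 171.3×4.14×(57.1 − T) = 19632 + 57.3×4.14×(T − 0)
709.182(57.1 − T) = 19632 + 237.222 T
40494.3 − 19632 = 946.404 T
T = 20862.3 / 946.404 = 22.04 °C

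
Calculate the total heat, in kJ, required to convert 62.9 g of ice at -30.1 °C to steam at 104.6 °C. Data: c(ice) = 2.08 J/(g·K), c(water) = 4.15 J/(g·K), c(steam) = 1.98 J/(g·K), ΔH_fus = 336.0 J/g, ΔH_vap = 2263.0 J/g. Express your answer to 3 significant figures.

q = 194 kJ

q1 (heat ice -30.1→0.0 °C): 62.9 × 2.08 × 30.1 = 3938 J
q2 (melt at 0 °C): 62.9 × 336.0 = 21134 J
q3 (heat water 0.0→100.0 °C): 62.9 × 4.15 × 100.0 = 26104 J
q4 (vaporize at 100 °C): 62.9 × 2263.0 = 142343 J
q5 (heat steam 100.0→104.6 °C): 62.9 × 1.98 × 4.6 = 573 J
Total: 3938 + 21134 + 26104 + 142343 + 573 = 194092 J = 194 kJ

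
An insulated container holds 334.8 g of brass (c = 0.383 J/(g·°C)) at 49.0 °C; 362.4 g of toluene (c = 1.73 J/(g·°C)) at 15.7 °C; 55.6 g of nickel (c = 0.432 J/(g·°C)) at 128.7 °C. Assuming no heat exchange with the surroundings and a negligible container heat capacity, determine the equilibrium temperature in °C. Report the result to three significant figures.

Σ mᵢcᵢ(T − Tᵢ) = 0  ⇒  T = Σ mᵢcᵢTᵢ / Σ mᵢcᵢ
Σ mᵢcᵢ = 334.8×0.383 + 362.4×1.73 + 55.6×0.432 = 779.1996
Σ mᵢcᵢTᵢ = 128.2284×49.0 + 626.952×15.7 + 24.0192×128.7 = 19218
T = 19218 / 779.1996 = 24.66 °C

T_f = 24.7 °C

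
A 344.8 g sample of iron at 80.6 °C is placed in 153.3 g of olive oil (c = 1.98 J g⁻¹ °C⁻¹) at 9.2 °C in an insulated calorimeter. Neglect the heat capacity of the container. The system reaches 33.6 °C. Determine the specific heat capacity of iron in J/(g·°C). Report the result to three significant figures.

c = 0.457 J/(g·°C)

q_gained = (153.3 × 1.98) × (33.6 − 9.2) = 7406 J
q_lost = 344.8 × c × (80.6 − 33.6) = 16205.6 c
Set equal: c = 7406 / 16205.6 = 0.457 J/(g·°C)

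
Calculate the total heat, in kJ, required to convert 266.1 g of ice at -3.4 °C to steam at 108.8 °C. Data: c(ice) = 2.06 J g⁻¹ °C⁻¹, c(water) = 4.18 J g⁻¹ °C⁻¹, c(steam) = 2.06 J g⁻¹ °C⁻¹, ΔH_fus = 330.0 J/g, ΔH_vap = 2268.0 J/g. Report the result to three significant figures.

q = 809 kJ

q1 (heat ice -3.4→0.0 °C): 266.1 × 2.06 × 3.4 = 1864 J
q2 (melt at 0 °C): 266.1 × 330.0 = 87813 J
q3 (heat water 0.0→100.0 °C): 266.1 × 4.18 × 100.0 = 111230 J
q4 (vaporize at 100 °C): 266.1 × 2268.0 = 603515 J
q5 (heat steam 100.0→108.8 °C): 266.1 × 2.06 × 8.8 = 4824 J
Total: 1864 + 87813 + 111230 + 603515 + 4824 = 809246 J = 809 kJ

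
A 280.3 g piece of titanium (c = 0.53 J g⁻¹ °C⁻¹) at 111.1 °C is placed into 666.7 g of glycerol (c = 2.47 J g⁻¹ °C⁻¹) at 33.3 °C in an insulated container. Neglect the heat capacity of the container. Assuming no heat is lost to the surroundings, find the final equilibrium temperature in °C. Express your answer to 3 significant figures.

Heat lost by titanium = heat gained by glycerol.
(280.3)(0.53)(111.1 − T) = (666.7)(2.47)(T − 33.3)
148.559 (111.1 − T) = 1646.749 (T − 33.3)
16505 − 148.559 T = 1646.749 T − 54837
71342 = 1795.308 T
T = 39.74 °C

T_f = 39.7 °C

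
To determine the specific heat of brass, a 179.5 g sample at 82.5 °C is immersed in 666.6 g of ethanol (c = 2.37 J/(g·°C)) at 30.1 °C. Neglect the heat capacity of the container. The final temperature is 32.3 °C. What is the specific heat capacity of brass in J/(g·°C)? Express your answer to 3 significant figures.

c = 0.386 J/(g·°C)

q_gained = (666.6 × 2.37) × (32.3 − 30.1) = 3476 J
q_lost = 179.5 × c × (82.5 − 32.3) = 9010.9 c
Set equal: c = 3476 / 9010.9 = 0.386 J/(g·°C)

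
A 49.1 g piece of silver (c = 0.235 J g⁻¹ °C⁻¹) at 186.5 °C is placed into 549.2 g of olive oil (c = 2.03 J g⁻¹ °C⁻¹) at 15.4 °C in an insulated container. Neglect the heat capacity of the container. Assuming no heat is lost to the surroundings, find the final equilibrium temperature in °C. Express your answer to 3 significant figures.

Heat lost by silver = heat gained by olive oil.
(49.1)(0.235)(186.5 − T) = (549.2)(2.03)(T − 15.4)
11.5385 (186.5 − T) = 1114.876 (T − 15.4)
2151.9 − 11.5385 T = 1114.876 T − 17169
19320.9 = 1126.4145 T
T = 17.15 °C

T_f = 17.2 °C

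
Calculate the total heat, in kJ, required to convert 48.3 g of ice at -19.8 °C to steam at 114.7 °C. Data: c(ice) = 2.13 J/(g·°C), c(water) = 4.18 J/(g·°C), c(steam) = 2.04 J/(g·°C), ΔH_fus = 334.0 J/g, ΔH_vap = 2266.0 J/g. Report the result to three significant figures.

q = 149 kJ

q1 (heat ice -19.8→0.0 °C): 48.3 × 2.13 × 19.8 = 2037 J
q2 (melt at 0 °C): 48.3 × 334.0 = 16132 J
q3 (heat water 0.0→100.0 °C): 48.3 × 4.18 × 100.0 = 20189 J
q4 (vaporize at 100 °C): 48.3 × 2266.0 = 109448 J
q5 (heat steam 100.0→114.7 °C): 48.3 × 2.04 × 14.7 = 1448 J
Total: 2037 + 16132 + 20189 + 109448 + 1448 = 149254 J = 149 kJ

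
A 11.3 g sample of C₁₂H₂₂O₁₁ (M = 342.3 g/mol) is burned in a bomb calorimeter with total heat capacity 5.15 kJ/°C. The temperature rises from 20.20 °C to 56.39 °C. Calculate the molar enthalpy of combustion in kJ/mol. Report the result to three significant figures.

ΔH = -5650 kJ/mol

ΔT = 56.39 − 20.20 = 36.19 °C
q_cal = C_cal × ΔT = 5.15 × 36.19 = 186.3785 kJ
n = 11.3 / 342.3 = 0.03301 mol
q_rxn = −q_cal = -186.3785 kJ
ΔH = -186.3785 / 0.03301 = -5646 kJ/mol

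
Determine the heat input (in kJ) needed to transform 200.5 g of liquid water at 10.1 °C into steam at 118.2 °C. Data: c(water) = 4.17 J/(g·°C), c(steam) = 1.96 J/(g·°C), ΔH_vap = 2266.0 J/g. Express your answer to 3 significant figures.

q = 537 kJ

q1 (heat water 10.1→100.0 °C): 200.5 × 4.17 × 89.9 = 75164 J
q2 (vaporize at 100 °C): 200.5 × 2266.0 = 454333 J
q3 (heat steam 100.0→118.2 °C): 200.5 × 1.96 × 18.2 = 7152 J
Total: 75164 + 454333 + 7152 = 536649 J = 537 kJ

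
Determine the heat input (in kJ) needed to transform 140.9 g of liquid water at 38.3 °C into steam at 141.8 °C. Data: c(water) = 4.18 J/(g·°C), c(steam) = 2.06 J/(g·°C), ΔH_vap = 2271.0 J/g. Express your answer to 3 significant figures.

q1 (heat water 38.3→100.0 °C): 140.9 × 4.18 × 61.7 = 36339 J
q2 (vaporize at 100 °C): 140.9 × 2271.0 = 319984 J
q3 (heat steam 100.0→141.8 °C): 140.9 × 2.06 × 41.8 = 12133 J
Total: 36339 + 319984 + 12133 = 368456 J = 368 kJ

q = 368 kJ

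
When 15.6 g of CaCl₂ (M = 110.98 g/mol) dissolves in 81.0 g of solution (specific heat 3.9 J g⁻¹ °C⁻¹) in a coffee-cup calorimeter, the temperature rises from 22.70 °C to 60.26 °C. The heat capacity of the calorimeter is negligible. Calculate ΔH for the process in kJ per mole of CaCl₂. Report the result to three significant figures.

|ΔT| = |60.26 − 22.70| = 37.56 °C
|q_surr| = (81.0 × 3.9) × 37.56 = 315.9 × 37.56 = 11870 J
n(CaCl₂) = 15.6 / 110.98 = 0.1406 mol
Temperature rose, so q_rxn = −|q_surr| = -11.87 kJ
ΔH = q_rxn / n = -84.42 kJ/mol

ΔH = -84.4 kJ/mol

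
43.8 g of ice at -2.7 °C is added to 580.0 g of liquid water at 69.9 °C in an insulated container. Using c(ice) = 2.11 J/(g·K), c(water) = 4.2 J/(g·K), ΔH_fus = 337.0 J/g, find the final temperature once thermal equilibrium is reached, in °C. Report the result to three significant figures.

Heat to bring ice to 0 °C and melt it: q₁ = 43.8×2.11×2.7 + 43.8×337.0 = 15010 J
Heat the water can supply cooling to 0 °C: 580.0×4.2×69.9 = 170276 J > q₁, so all ice melts.
Energy balance: 580.0×4.2×(69.9 − T) = 15010 + 43.8×4.2×(T − 0)
2436(69.9 − T) = 15010 + 183.96 T
170276 − 15010 = 2619.96 T
T = 155266 / 2619.96 = 59.26 °C

T_f = 59.3 °C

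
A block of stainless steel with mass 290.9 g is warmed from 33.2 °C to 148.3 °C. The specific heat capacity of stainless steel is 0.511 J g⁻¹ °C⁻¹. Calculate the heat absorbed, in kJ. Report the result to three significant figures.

q = m c ΔT = 290.9 × 0.511 × (148.3 − 33.2)
q = 290.9 × 0.511 × 115.1 = 17110 J = 17.1 kJ

q = 17.1 kJ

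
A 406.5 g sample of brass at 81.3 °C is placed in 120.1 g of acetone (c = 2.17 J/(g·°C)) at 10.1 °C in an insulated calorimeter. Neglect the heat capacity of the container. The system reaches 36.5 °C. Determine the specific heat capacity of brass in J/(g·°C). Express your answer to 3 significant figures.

c = 0.378 J/(g·°C)

q_gained = (120.1 × 2.17) × (36.5 − 10.1) = 6880 J
q_lost = 406.5 × c × (81.3 − 36.5) = 18211.2 c
Set equal: c = 6880 / 18211.2 = 0.378 J/(g·°C)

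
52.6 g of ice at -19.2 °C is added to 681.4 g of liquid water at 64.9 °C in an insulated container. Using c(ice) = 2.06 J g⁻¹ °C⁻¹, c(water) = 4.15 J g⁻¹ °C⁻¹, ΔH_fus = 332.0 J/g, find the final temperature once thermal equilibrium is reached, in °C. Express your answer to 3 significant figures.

Heat to bring ice to 0 °C and melt it: q₁ = 52.6×2.06×19.2 + 52.6×332.0 = 19544 J
Heat the water can supply cooling to 0 °C: 681.4×4.15×64.9 = 183525 J > q₁, so all ice melts.
Energy balance: 681.4×4.15×(64.9 − T) = 19544 + 52.6×4.15×(T − 0)
2827.81(64.9 − T) = 19544 + 218.29 T
183525 − 19544 = 3046.10 T
T = 163981 / 3046.10 = 53.83 °C

T_f = 53.8 °C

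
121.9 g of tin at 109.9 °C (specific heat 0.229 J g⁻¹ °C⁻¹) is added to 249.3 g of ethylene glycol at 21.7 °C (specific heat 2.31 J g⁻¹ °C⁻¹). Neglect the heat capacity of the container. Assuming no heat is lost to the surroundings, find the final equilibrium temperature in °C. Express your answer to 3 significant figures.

Heat lost by tin = heat gained by ethylene glycol.
(121.9)(0.229)(109.9 − T) = (249.3)(2.31)(T − 21.7)
27.9151 (109.9 − T) = 575.883 (T − 21.7)
3067.9 − 27.9151 T = 575.883 T − 12497
15564.9 = 603.7981 T
T = 25.78 °C

T_f = 25.8 °C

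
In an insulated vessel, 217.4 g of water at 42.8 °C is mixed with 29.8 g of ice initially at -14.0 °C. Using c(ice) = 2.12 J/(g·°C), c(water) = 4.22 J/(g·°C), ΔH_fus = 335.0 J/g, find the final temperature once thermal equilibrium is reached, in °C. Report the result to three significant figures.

Heat to bring ice to 0 °C and melt it: q₁ = 29.8×2.12×14.0 + 29.8×335.0 = 10867 J
Heat the water can supply cooling to 0 °C: 217.4×4.22×42.8 = 39265.9 J > q₁, so all ice melts.
Energy balance: 217.4×4.22×(42.8 − T) = 10867 + 29.8×4.22×(T − 0)
917.428(42.8 − T) = 10867 + 125.756 T
39265.9 − 10867 = 1043.184 T
T = 28398.9 / 1043.184 = 27.22 °C

T_f = 27.2 °C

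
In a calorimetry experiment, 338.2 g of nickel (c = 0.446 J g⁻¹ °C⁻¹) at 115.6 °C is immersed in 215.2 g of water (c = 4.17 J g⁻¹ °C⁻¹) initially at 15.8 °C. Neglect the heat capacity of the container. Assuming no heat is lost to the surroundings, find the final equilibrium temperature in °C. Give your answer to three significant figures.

T_f = 30.2 °C

Heat lost by nickel = heat gained by water.
(338.2)(0.446)(115.6 − T) = (215.2)(4.17)(T − 15.8)
150.8372 (115.6 − T) = 897.384 (T − 15.8)
17437 − 150.8372 T = 897.384 T − 14179
31616 = 1048.2212 T
T = 30.16 °C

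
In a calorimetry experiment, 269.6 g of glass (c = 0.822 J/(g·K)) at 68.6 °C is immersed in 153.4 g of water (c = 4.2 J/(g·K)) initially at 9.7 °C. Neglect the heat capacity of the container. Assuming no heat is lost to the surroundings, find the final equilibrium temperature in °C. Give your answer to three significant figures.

Heat lost by glass = heat gained by water.
(269.6)(0.822)(68.6 − T) = (153.4)(4.2)(T − 9.7)
221.6112 (68.6 − T) = 644.28 (T − 9.7)
15203 − 221.6112 T = 644.28 T − 6249.5
21452.5 = 865.8912 T
T = 24.78 °C

T_f = 24.8 °C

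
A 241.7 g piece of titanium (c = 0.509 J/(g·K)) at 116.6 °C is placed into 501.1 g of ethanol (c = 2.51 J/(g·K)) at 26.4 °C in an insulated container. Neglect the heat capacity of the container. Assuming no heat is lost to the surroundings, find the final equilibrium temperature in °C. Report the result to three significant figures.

T_f = 34.4 °C

Heat lost by titanium = heat gained by ethanol.
(241.7)(0.509)(116.6 − T) = (501.1)(2.51)(T − 26.4)
123.0253 (116.6 − T) = 1257.761 (T − 26.4)
14345 − 123.0253 T = 1257.761 T − 33205
47550 = 1380.7863 T
T = 34.44 °C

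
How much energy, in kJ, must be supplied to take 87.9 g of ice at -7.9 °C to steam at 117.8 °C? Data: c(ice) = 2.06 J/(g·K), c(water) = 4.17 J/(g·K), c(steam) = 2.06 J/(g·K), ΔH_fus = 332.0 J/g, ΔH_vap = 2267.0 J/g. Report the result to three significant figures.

q1 (heat ice -7.9→0.0 °C): 87.9 × 2.06 × 7.9 = 1430 J
q2 (melt at 0 °C): 87.9 × 332.0 = 29183 J
q3 (heat water 0.0→100.0 °C): 87.9 × 4.17 × 100.0 = 36654 J
q4 (vaporize at 100 °C): 87.9 × 2267.0 = 199269 J
q5 (heat steam 100.0→117.8 °C): 87.9 × 2.06 × 17.8 = 3223 J
Total: 1430 + 29183 + 36654 + 199269 + 3223 = 269759 J = 270 kJ

q = 270 kJ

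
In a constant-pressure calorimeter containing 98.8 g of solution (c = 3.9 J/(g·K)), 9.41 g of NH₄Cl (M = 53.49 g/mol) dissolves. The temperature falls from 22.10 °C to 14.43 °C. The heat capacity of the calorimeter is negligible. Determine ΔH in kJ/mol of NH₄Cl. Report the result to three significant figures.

ΔH = 16.8 kJ/mol

|ΔT| = |14.43 − 22.10| = 7.67 °C
|q_surr| = (98.8 × 3.9) × 7.67 = 385.32 × 7.67 = 2955 J
n(NH₄Cl) = 9.41 / 53.49 = 0.1759 mol
Temperature fell, so q_rxn = +|q_surr| = 2.955 kJ
ΔH = q_rxn / n = 16.80 kJ/mol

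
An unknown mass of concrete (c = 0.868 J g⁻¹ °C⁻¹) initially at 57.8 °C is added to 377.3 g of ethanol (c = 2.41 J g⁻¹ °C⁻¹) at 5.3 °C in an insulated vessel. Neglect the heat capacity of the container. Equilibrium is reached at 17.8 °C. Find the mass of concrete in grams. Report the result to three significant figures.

q_gained = (377.3 × 2.41) × (17.8 − 5.3) = 11370 J
q_lost = m × 0.868 × (57.8 − 17.8) = 34.72 m
m = 11370 / 34.72 = 327 g

m = 327 g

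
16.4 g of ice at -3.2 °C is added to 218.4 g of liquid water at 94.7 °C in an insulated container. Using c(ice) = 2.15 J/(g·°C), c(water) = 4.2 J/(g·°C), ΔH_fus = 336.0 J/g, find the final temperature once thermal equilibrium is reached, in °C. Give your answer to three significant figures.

Heat to bring ice to 0 °C and melt it: q₁ = 16.4×2.15×3.2 + 16.4×336.0 = 5623.2 J
Heat the water can supply cooling to 0 °C: 218.4×4.2×94.7 = 86866.4 J > q₁, so all ice melts.
Energy balance: 218.4×4.2×(94.7 − T) = 5623.2 + 16.4×4.2×(T − 0)
917.28(94.7 − T) = 5623.2 + 68.88 T
86866.4 − 5623.2 = 986.16 T
T = 81243.2 / 986.16 = 82.38 °C

T_f = 82.4 °C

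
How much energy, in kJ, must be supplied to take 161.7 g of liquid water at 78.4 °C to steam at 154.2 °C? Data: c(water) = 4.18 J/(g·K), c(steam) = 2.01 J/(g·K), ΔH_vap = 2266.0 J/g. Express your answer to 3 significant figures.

q = 399 kJ

q1 (heat water 78.4→100.0 °C): 161.7 × 4.18 × 21.6 = 14600 J
q2 (vaporize at 100 °C): 161.7 × 2266.0 = 366412 J
q3 (heat steam 100.0→154.2 °C): 161.7 × 2.01 × 54.2 = 17616 J
Total: 14600 + 366412 + 17616 = 398628 J = 399 kJ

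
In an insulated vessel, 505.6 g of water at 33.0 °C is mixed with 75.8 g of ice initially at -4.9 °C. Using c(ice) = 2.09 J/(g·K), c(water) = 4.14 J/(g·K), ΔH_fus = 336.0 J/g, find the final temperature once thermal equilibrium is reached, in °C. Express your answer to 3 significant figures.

Heat to bring ice to 0 °C and melt it: q₁ = 75.8×2.09×4.9 + 75.8×336.0 = 26245 J
Heat the water can supply cooling to 0 °C: 505.6×4.14×33.0 = 69075.1 J > q₁, so all ice melts.
Energy balance: 505.6×4.14×(33.0 − T) = 26245 + 75.8×4.14×(T − 0)
2093.184(33.0 − T) = 26245 + 313.812 T
69075.1 − 26245 = 2406.996 T
T = 42830.1 / 2406.996 = 17.79 °C

T_f = 17.8 °C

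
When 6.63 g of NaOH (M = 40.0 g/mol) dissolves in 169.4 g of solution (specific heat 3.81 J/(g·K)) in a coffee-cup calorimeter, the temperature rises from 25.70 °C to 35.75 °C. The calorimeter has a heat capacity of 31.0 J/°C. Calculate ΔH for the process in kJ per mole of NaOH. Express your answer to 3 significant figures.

ΔH = -41.0 kJ/mol

|ΔT| = |35.75 − 25.70| = 10.05 °C
|q_surr| = (169.4 × 3.81 + 31.0) × 10.05 = 676.414 × 10.05 = 6798 J
n(NaOH) = 6.63 / 40.0 = 0.1658 mol
Temperature rose, so q_rxn = −|q_surr| = -6.798 kJ
ΔH = q_rxn / n = -41.00 kJ/mol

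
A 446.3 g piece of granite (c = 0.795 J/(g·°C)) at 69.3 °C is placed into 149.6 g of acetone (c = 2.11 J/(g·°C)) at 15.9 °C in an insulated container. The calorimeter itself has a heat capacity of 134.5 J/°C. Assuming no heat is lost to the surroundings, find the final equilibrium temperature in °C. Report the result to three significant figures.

Heat lost by granite = heat gained by acetone + calorimeter.
(446.3)(0.795)(69.3 − T) = [(149.6)(2.11) + 134.5](T − 15.9)
354.8085 (69.3 − T) = 450.156 (T − 15.9)
24588 − 354.8085 T = 450.156 T − 7157.5
31745.5 = 804.9645 T
T = 39.44 °C

T_f = 39.4 °C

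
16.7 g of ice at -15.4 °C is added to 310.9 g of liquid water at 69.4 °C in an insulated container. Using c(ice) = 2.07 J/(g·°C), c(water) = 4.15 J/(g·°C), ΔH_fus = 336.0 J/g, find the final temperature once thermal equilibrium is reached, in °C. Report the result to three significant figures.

Heat to bring ice to 0 °C and melt it: q₁ = 16.7×2.07×15.4 + 16.7×336.0 = 6143.6 J
Heat the water can supply cooling to 0 °C: 310.9×4.15×69.4 = 89542.3 J > q₁, so all ice melts.
Energy balance: 310.9×4.15×(69.4 − T) = 6143.6 + 16.7×4.15×(T − 0)
1290.235(69.4 − T) = 6143.6 + 69.305 T
89542.3 − 6143.6 = 1359.540 T
T = 83398.7 / 1359.540 = 61.34 °C

T_f = 61.3 °C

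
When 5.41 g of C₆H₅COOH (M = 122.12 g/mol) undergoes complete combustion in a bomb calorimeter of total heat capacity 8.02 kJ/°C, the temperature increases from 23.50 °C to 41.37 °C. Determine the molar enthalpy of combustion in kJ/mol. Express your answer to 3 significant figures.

ΔT = 41.37 − 23.50 = 17.87 °C
q_cal = C_cal × ΔT = 8.02 × 17.87 = 143.3174 kJ
n = 5.41 / 122.12 = 0.04430 mol
q_rxn = −q_cal = -143.3174 kJ
ΔH = -143.3174 / 0.04430 = -3235 kJ/mol

ΔH = -3240 kJ/mol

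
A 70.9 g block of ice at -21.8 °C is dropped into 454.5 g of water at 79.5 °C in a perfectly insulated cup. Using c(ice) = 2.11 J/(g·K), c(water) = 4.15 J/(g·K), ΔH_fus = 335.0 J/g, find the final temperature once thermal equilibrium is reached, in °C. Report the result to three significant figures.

T_f = 56.4 °C

Heat to bring ice to 0 °C and melt it: q₁ = 70.9×2.11×21.8 + 70.9×335.0 = 27013 J
Heat the water can supply cooling to 0 °C: 454.5×4.15×79.5 = 149951 J > q₁, so all ice melts.
Energy balance: 454.5×4.15×(79.5 − T) = 27013 + 70.9×4.15×(T − 0)
1886.175(79.5 − T) = 27013 + 294.235 T
149951 − 27013 = 2180.410 T
T = 122938 / 2180.410 = 56.38 °C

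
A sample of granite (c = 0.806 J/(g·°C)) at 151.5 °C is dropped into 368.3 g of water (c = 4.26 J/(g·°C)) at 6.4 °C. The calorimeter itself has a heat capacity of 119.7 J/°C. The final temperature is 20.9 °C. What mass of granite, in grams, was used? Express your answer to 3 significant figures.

m = 233 g

q_gained = (368.3 × 4.26 + 119.7) × (20.9 − 6.4) = 24490 J
q_lost = m × 0.806 × (151.5 − 20.9) = 105.2636 m
m = 24490 / 105.2636 = 233 g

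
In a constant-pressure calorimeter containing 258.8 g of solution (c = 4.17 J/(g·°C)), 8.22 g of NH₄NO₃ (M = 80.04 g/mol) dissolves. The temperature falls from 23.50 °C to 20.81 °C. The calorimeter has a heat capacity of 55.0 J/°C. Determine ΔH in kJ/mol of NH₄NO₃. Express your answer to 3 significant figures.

|ΔT| = |20.81 − 23.50| = 2.69 °C
|q_surr| = (258.8 × 4.17 + 55.0) × 2.69 = 1134.196 × 2.69 = 3051 J
n(NH₄NO₃) = 8.22 / 80.04 = 0.1027 mol
Temperature fell, so q_rxn = +|q_surr| = 3.051 kJ
ΔH = q_rxn / n = 29.71 kJ/mol

ΔH = 29.7 kJ/mol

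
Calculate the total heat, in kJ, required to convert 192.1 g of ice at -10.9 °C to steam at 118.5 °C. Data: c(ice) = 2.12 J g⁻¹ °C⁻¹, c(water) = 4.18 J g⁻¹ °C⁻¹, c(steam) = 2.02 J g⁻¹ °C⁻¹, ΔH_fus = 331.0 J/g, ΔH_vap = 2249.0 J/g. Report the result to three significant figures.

q = 588 kJ

q1 (heat ice -10.9→0.0 °C): 192.1 × 2.12 × 10.9 = 4439 J
q2 (melt at 0 °C): 192.1 × 331.0 = 63585 J
q3 (heat water 0.0→100.0 °C): 192.1 × 4.18 × 100.0 = 80298 J
q4 (vaporize at 100 °C): 192.1 × 2249.0 = 432033 J
q5 (heat steam 100.0→118.5 °C): 192.1 × 2.02 × 18.5 = 7179 J
Total: 4439 + 63585 + 80298 + 432033 + 7179 = 587534 J = 588 kJ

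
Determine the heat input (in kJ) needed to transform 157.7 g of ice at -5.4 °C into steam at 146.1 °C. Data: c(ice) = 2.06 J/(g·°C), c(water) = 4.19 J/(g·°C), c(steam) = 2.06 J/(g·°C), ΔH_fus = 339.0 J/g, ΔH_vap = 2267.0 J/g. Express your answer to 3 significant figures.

q = 494 kJ

q1 (heat ice -5.4→0.0 °C): 157.7 × 2.06 × 5.4 = 1754 J
q2 (melt at 0 °C): 157.7 × 339.0 = 53460 J
q3 (heat water 0.0→100.0 °C): 157.7 × 4.19 × 100.0 = 66076 J
q4 (vaporize at 100 °C): 157.7 × 2267.0 = 357506 J
q5 (heat steam 100.0→146.1 °C): 157.7 × 2.06 × 46.1 = 14976 J
Total: 1754 + 53460 + 66076 + 357506 + 14976 = 493772 J = 494 kJ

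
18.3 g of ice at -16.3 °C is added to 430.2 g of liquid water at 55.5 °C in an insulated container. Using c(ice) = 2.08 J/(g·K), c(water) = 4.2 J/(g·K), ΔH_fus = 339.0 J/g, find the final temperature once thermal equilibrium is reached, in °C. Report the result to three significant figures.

T_f = 49.6 °C

Heat to bring ice to 0 °C and melt it: q₁ = 18.3×2.08×16.3 + 18.3×339.0 = 6824.1 J
Heat the water can supply cooling to 0 °C: 430.2×4.2×55.5 = 100280 J > q₁, so all ice melts.
Energy balance: 430.2×4.2×(55.5 − T) = 6824.1 + 18.3×4.2×(T − 0)
1806.84(55.5 − T) = 6824.1 + 76.86 T
100280 − 6824.1 = 1883.70 T
T = 93455.9 / 1883.70 = 49.61 °C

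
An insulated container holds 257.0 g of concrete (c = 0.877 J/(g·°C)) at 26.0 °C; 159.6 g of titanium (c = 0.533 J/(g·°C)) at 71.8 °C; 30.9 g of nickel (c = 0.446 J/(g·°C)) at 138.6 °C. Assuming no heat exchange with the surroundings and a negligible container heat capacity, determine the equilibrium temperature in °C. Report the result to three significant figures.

Σ mᵢcᵢ(T − Tᵢ) = 0  ⇒  T = Σ mᵢcᵢTᵢ / Σ mᵢcᵢ
Σ mᵢcᵢ = 257.0×0.877 + 159.6×0.533 + 30.9×0.446 = 324.2372
Σ mᵢcᵢTᵢ = 225.389×26.0 + 85.0668×71.8 + 13.7814×138.6 = 13878
T = 13878 / 324.2372 = 42.80 °C

T_f = 42.8 °C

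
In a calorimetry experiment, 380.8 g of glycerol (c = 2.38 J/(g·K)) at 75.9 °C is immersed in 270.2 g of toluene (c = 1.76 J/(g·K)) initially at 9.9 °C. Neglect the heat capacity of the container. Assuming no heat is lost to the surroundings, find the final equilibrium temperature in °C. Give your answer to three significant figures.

T_f = 53.2 °C

Heat lost by glycerol = heat gained by toluene.
(380.8)(2.38)(75.9 − T) = (270.2)(1.76)(T − 9.9)
906.304 (75.9 − T) = 475.552 (T − 9.9)
68788 − 906.304 T = 475.552 T − 4708.0
73496.0 = 1381.856 T
T = 53.19 °C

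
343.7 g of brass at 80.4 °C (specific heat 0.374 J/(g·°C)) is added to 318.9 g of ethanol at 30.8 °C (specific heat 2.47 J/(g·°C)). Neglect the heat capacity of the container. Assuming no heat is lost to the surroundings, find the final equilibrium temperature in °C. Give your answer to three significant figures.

T_f = 37.8 °C

Heat lost by brass = heat gained by ethanol.
(343.7)(0.374)(80.4 − T) = (318.9)(2.47)(T − 30.8)
128.5438 (80.4 − T) = 787.683 (T − 30.8)
10335 − 128.5438 T = 787.683 T − 24261
34596 = 916.2268 T
T = 37.76 °C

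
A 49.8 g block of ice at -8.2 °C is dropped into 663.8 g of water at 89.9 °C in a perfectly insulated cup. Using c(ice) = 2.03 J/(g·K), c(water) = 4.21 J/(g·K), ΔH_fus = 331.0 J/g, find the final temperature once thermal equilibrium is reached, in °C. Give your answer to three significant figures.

T_f = 77.9 °C

Heat to bring ice to 0 °C and melt it: q₁ = 49.8×2.03×8.2 + 49.8×331.0 = 17313 J
Heat the water can supply cooling to 0 °C: 663.8×4.21×89.9 = 251234 J > q₁, so all ice melts.
Energy balance: 663.8×4.21×(89.9 − T) = 17313 + 49.8×4.21×(T − 0)
2794.598(89.9 − T) = 17313 + 209.658 T
251234 − 17313 = 3004.256 T
T = 233921 / 3004.256 = 77.86 °C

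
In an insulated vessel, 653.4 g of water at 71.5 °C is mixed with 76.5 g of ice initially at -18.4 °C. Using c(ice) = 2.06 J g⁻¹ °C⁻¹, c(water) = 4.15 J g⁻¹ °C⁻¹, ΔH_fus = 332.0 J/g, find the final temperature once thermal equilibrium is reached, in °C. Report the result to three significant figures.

T_f = 54.7 °C

Heat to bring ice to 0 °C and melt it: q₁ = 76.5×2.06×18.4 + 76.5×332.0 = 28298 J
Heat the water can supply cooling to 0 °C: 653.4×4.15×71.5 = 193880 J > q₁, so all ice melts.
Energy balance: 653.4×4.15×(71.5 − T) = 28298 + 76.5×4.15×(T − 0)
2711.61(71.5 − T) = 28298 + 317.475 T
193880 − 28298 = 3029.085 T
T = 165582 / 3029.085 = 54.66 °C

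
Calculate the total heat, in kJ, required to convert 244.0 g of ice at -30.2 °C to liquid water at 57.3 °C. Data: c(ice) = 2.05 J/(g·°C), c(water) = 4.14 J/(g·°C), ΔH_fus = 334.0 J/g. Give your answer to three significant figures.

q = 154 kJ

q1 (heat ice -30.2→0.0 °C): 244.0 × 2.05 × 30.2 = 15106 J
q2 (melt at 0 °C): 244.0 × 334.0 = 81496 J
q3 (heat water 0.0→57.3 °C): 244.0 × 4.14 × 57.3 = 57882 J
Total: 15106 + 81496 + 57882 = 154484 J = 154 kJ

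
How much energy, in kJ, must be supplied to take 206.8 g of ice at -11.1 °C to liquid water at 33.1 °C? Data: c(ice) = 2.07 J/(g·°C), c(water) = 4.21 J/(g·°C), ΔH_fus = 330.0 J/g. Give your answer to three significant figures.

q1 (heat ice -11.1→0.0 °C): 206.8 × 2.07 × 11.1 = 4752 J
q2 (melt at 0 °C): 206.8 × 330.0 = 68244 J
q3 (heat water 0.0→33.1 °C): 206.8 × 4.21 × 33.1 = 28818 J
Total: 4752 + 68244 + 28818 = 101814 J = 102 kJ

q = 102 kJ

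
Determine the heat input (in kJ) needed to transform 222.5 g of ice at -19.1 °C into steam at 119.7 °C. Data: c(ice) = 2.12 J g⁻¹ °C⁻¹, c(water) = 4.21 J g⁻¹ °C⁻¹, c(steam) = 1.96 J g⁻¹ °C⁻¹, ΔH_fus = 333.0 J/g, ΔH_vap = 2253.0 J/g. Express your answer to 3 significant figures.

q1 (heat ice -19.1→0.0 °C): 222.5 × 2.12 × 19.1 = 9009 J
q2 (melt at 0 °C): 222.5 × 333.0 = 74093 J
q3 (heat water 0.0→100.0 °C): 222.5 × 4.21 × 100.0 = 93673 J
q4 (vaporize at 100 °C): 222.5 × 2253.0 = 501293 J
q5 (heat steam 100.0→119.7 °C): 222.5 × 1.96 × 19.7 = 8591 J
Total: 9009 + 74093 + 93673 + 501293 + 8591 = 686659 J = 687 kJ

q = 687 kJ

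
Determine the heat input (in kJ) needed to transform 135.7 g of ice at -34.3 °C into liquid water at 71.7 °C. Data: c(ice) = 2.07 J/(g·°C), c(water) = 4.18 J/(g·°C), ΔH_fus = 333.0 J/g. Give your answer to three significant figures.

q1 (heat ice -34.3→0.0 °C): 135.7 × 2.07 × 34.3 = 9635 J
q2 (melt at 0 °C): 135.7 × 333.0 = 45188 J
q3 (heat water 0.0→71.7 °C): 135.7 × 4.18 × 71.7 = 40670 J
Total: 9635 + 45188 + 40670 = 95493 J = 95.5 kJ

q = 95.5 kJ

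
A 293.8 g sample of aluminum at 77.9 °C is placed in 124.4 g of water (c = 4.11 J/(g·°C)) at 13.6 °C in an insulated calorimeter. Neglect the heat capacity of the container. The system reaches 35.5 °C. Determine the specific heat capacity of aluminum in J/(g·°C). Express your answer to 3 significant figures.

q_gained = (124.4 × 4.11) × (35.5 − 13.6) = 11200 J
q_lost = 293.8 × c × (77.9 − 35.5) = 12457.12 c
Set equal: c = 11200 / 12457.12 = 0.899 J/(g·°C)

c = 0.899 J/(g·°C)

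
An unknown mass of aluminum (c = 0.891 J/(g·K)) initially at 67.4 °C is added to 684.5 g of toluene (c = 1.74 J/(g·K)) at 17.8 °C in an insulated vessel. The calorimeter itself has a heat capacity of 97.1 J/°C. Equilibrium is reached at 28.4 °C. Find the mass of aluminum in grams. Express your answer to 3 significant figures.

m = 393 g

q_gained = (684.5 × 1.74 + 97.1) × (28.4 − 17.8) = 13650 J
q_lost = m × 0.891 × (67.4 − 28.4) = 34.749 m
m = 13650 / 34.749 = 393 g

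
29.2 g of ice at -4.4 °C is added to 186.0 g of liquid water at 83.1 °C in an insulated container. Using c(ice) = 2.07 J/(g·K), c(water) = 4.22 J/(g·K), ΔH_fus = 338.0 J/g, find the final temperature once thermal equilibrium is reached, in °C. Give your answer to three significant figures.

T_f = 60.7 °C

Heat to bring ice to 0 °C and melt it: q₁ = 29.2×2.07×4.4 + 29.2×338.0 = 10136 J
Heat the water can supply cooling to 0 °C: 186.0×4.22×83.1 = 65226.9 J > q₁, so all ice melts.
Energy balance: 186.0×4.22×(83.1 − T) = 10136 + 29.2×4.22×(T − 0)
784.92(83.1 − T) = 10136 + 123.224 T
65226.9 − 10136 = 908.144 T
T = 55090.9 / 908.144 = 60.66 °C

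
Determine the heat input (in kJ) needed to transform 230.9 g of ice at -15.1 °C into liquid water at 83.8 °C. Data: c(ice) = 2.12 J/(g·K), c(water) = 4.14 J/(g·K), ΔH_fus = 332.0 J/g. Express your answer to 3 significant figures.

q = 164 kJ

q1 (heat ice -15.1→0.0 °C): 230.9 × 2.12 × 15.1 = 7392 J
q2 (melt at 0 °C): 230.9 × 332.0 = 76659 J
q3 (heat water 0.0→83.8 °C): 230.9 × 4.14 × 83.8 = 80107 J
Total: 7392 + 76659 + 80107 = 164158 J = 164 kJ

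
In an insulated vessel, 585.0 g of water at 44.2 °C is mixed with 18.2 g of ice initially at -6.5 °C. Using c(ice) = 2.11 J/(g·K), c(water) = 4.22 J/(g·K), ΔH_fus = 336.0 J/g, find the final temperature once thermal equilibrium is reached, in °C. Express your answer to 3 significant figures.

T_f = 40.4 °C

Heat to bring ice to 0 °C and melt it: q₁ = 18.2×2.11×6.5 + 18.2×336.0 = 6364.8 J
Heat the water can supply cooling to 0 °C: 585.0×4.22×44.2 = 109117 J > q₁, so all ice melts.
Energy balance: 585.0×4.22×(44.2 − T) = 6364.8 + 18.2×4.22×(T − 0)
2468.7(44.2 − T) = 6364.8 + 76.804 T
109117 − 6364.8 = 2545.504 T
T = 102752.2 / 2545.504 = 40.37 °C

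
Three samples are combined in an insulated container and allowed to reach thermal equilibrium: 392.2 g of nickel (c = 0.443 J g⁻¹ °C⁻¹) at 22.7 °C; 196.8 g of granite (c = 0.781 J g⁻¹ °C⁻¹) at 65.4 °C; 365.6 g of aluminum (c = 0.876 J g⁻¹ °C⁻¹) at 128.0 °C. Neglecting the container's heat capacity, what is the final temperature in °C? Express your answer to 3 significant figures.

T_f = 84.9 °C

Σ mᵢcᵢ(T − Tᵢ) = 0  ⇒  T = Σ mᵢcᵢTᵢ / Σ mᵢcᵢ
Σ mᵢcᵢ = 392.2×0.443 + 196.8×0.781 + 365.6×0.876 = 647.7110
Σ mᵢcᵢTᵢ = 173.7446×22.7 + 153.7008×65.4 + 320.2656×128.0 = 54990
T = 54990 / 647.7110 = 84.90 °C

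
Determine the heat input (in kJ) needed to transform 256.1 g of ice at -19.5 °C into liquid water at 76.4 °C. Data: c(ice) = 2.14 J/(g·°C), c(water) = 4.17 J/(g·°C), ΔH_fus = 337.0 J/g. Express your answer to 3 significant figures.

q1 (heat ice -19.5→0.0 °C): 256.1 × 2.14 × 19.5 = 10687 J
q2 (melt at 0 °C): 256.1 × 337.0 = 86306 J
q3 (heat water 0.0→76.4 °C): 256.1 × 4.17 × 76.4 = 81590 J
Total: 10687 + 86306 + 81590 = 178583 J = 179 kJ

q = 179 kJ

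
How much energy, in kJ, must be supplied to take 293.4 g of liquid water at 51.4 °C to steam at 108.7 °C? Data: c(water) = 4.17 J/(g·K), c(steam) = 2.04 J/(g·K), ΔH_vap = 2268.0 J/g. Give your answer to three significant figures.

q = 730 kJ

q1 (heat water 51.4→100.0 °C): 293.4 × 4.17 × 48.6 = 59461 J
q2 (vaporize at 100 °C): 293.4 × 2268.0 = 665431 J
q3 (heat steam 100.0→108.7 °C): 293.4 × 2.04 × 8.7 = 5207 J
Total: 59461 + 665431 + 5207 = 730099 J = 730 kJ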